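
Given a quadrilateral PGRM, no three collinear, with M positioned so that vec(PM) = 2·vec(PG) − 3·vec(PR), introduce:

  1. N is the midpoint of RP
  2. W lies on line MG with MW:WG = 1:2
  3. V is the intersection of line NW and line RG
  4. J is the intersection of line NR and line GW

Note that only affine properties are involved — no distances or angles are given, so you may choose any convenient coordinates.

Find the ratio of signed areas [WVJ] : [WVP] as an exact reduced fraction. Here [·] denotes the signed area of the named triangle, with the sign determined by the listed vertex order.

[WVJ]:[WVP] = -5

Work in coordinates with P = (0, 0), G = (1, 0), R = (0, 1), M = (2, -3).
1. N is the midpoint of RP ⇒ N = (0, 1/2)
2. W lies on line MG with MW:WG = 1:2 ⇒ W = (5/3, -2)
3. V is the intersection of line NW and line RG ⇒ V = (-1, 2)
4. J is the intersection of line NR and line GW ⇒ J = (0, 3)
2·[WVJ] = -20/3, 2·[WVP] = 4/3
[WVJ]:[WVP] = -20/3:4/3 = -5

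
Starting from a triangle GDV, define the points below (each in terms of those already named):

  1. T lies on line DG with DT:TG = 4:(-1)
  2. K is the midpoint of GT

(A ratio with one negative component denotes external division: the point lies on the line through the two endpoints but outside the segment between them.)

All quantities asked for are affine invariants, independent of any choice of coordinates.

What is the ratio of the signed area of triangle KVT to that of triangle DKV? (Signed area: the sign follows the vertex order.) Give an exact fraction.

Assign G = (0, 0), D = (1, 0), V = (0, 1) — the answer is frame-independent, so this choice is without loss of generality.
1. T lies on line DG with DT:TG = 4:(-1) ⇒ T = (-1/3, 0)
2. K is the midpoint of GT ⇒ K = (-1/6, 0)
2·[KVT] = 1/6, 2·[DKV] = -7/6
[KVT]:[DKV] = 1/6:-7/6 = -1/7

[KVT]:[DKV] = -1/7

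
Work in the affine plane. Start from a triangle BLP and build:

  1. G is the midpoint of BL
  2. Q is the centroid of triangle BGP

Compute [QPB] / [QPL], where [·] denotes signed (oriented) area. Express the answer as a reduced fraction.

Assign B = (0, 0), L = (1, 0), P = (0, 1) — the answer is frame-independent, so this choice is without loss of generality.
1. G is the midpoint of BL ⇒ G = (1/2, 0)
2. Q is the centroid of triangle BGP ⇒ Q = (1/6, 1/3)
2·[QPB] = 1/6, 2·[QPL] = -1/2
[QPB]:[QPL] = 1/6:-1/2 = -1/3

[QPB]:[QPL] = -1/3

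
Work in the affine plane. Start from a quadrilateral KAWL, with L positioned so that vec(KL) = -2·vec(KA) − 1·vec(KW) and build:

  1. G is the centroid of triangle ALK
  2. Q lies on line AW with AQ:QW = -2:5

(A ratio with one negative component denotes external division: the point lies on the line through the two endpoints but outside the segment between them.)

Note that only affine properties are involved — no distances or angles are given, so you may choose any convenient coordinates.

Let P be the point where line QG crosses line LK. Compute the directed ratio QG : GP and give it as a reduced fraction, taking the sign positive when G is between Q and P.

QG:GP = 8

Work in coordinates with K = (0, 0), A = (1, 0), W = (0, 1), L = (-2, -1).
1. G is the centroid of triangle ALK ⇒ G = (-1/3, -1/3)
2. Q lies on line AW with AQ:QW = -2:5 ⇒ Q = (5/3, -2/3)
line QG meets LK at P = (-7/12, -7/24)
G = Q + t·(P−Q) with t = 8/9, so QG:GP = 8/9:1/9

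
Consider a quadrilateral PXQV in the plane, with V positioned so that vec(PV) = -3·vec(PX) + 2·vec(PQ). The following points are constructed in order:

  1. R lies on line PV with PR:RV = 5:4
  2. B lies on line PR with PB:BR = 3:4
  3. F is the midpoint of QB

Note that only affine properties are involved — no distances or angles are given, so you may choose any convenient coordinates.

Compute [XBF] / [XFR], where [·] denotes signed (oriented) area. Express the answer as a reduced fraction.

Choose coordinates P = (0, 0), X = (1, 0), Q = (0, 1), V = (-3, 2).
1. R lies on line PV with PR:RV = 5:4 ⇒ R = (-5/3, 10/9)
2. B lies on line PR with PB:BR = 3:4 ⇒ B = (-5/7, 10/21)
3. F is the midpoint of QB ⇒ F = (-5/14, 31/42)
2·[XBF] = -13/21, 2·[XFR] = 29/63
[XBF]:[XFR] = -13/21:29/63 = -39/29

[XBF]:[XFR] = -39/29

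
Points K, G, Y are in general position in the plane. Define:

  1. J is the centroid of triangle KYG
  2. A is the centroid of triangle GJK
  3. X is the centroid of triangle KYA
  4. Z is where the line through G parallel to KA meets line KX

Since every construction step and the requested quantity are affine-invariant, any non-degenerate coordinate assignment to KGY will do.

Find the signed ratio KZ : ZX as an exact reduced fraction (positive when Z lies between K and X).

Assign K = (0, 0), G = (1, 0), Y = (0, 1) — the answer is frame-independent, so this choice is without loss of generality.
1. J is the centroid of triangle KYG ⇒ J = (1/3, 1/3)
2. A is the centroid of triangle GJK ⇒ A = (4/9, 1/9)
3. X is the centroid of triangle KYA ⇒ X = (4/27, 10/27)
4. Z is where the line through G parallel to KA meets line KX ⇒ Z = (-1/9, -5/18)
Z = K + t·(X−K) with t = -3/4, so KZ:ZX = t:(1−t) = -3/4:7/4

KZ:ZX = -3/7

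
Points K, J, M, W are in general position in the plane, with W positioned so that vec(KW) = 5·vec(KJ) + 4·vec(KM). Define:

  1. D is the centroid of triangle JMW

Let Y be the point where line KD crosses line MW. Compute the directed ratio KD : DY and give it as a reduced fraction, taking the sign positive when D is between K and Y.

Work in coordinates with K = (0, 0), J = (1, 0), M = (0, 1), W = (5, 4).
1. D is the centroid of triangle JMW ⇒ D = (2, 5/3)
line KD meets MW at Y = (30/7, 25/7)
D = K + t·(Y−K) with t = 7/15, so KD:DY = 7/15:8/15

KD:DY = 7/8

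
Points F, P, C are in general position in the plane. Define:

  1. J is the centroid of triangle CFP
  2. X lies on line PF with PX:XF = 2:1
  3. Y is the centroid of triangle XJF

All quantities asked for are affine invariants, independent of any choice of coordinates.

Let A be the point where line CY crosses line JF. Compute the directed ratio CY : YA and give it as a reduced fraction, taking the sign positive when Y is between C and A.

CY:YA = -10

Choose coordinates F = (0, 0), P = (1, 0), C = (0, 1).
1. J is the centroid of triangle CFP ⇒ J = (1/3, 1/3)
2. X lies on line PF with PX:XF = 2:1 ⇒ X = (1/3, 0)
3. Y is the centroid of triangle XJF ⇒ Y = (2/9, 1/9)
line CY meets JF at A = (1/5, 1/5)
Y = C + t·(A−C) with t = 10/9, so CY:YA = 10/9:-1/9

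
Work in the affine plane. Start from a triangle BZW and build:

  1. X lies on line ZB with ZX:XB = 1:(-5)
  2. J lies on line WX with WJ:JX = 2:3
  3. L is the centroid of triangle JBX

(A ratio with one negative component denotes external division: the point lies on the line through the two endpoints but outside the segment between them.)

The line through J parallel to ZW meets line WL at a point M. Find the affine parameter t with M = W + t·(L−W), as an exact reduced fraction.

Assign B = (0, 0), Z = (1, 0), W = (0, 1) — the answer is frame-independent, so this choice is without loss of generality.
1. X lies on line ZB with ZX:XB = 1:(-5) ⇒ X = (5/4, 0)
2. J lies on line WX with WJ:JX = 2:3 ⇒ J = (1/2, 3/5)
3. L is the centroid of triangle JBX ⇒ L = (7/12, 1/5)
through J parallel to ZW: direction (-1, 1); meets WL at M = (-7/26, 89/65)
M = W + t·(L−W) with t = -6/13

t = -6/13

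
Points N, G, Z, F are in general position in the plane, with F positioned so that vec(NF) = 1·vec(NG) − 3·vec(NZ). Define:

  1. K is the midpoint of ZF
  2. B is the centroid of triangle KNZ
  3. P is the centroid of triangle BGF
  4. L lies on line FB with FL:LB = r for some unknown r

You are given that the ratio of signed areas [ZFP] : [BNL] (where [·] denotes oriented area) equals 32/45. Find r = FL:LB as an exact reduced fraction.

Choose coordinates N = (0, 0), G = (1, 0), Z = (0, 1), F = (1, -3).
1. K is the midpoint of ZF ⇒ K = (1/2, -1)
2. B is the centroid of triangle KNZ ⇒ B = (1/6, 0)
3. P is the centroid of triangle BGF ⇒ P = (13/18, -1)
4. With FL:LB = r, write λ = r/(r+1) so L = F + λ·(B−F); L is affine-linear in λ
Every point depending on L is an affine combination of L and λ-independent points, so each such coordinate is linear in λ; the λ² term in each signed area is a multiple of (B−F)×(B−F) = 0, so 2·[ZFP] and 2·[BNL] are each linear in λ. Evaluating at λ=0 and λ=1:
  2·[ZFP] = 8/9,   2·[BNL] = -1/2·λ + 1/2
So [ZFP]:[BNL] = (8/9) / (-1/2·λ + 1/2). Setting this equal to 32/45:
  8/9 = 32/45·(-1/2·λ + 1/2)  ⇒  λ = -3/2
Then r = λ/(1−λ) = (-3/2)/(5/2) = -3/5. Check: with r = -3/5, L = (9/4, -15/2) and [ZFP]:[BNL] = 32/45 as required.

r = -3/5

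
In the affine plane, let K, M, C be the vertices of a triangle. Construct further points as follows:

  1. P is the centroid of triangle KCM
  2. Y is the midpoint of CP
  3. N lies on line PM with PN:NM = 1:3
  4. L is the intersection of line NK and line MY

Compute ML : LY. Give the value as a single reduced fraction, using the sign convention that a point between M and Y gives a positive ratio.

ML:LY = 6/7

Set K = (0, 0), M = (1, 0), C = (0, 1); any affine frame gives the same invariant.
1. P is the centroid of triangle KCM ⇒ P = (1/3, 1/3)
2. Y is the midpoint of CP ⇒ Y = (1/6, 2/3)
3. N lies on line PM with PN:NM = 1:3 ⇒ N = (1/2, 1/4)
4. L is the intersection of line NK and line MY ⇒ L = (8/13, 4/13)
L = M + t·(Y−M) with t = 6/13, so ML:LY = t:(1−t) = 6/13:7/13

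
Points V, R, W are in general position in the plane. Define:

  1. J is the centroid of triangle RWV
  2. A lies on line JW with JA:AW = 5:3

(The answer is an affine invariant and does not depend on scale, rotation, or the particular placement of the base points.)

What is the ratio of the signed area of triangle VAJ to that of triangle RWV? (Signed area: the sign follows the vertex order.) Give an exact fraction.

Work in coordinates with V = (0, 0), R = (1, 0), W = (0, 1).
1. J is the centroid of triangle RWV ⇒ J = (1/3, 1/3)
2. A lies on line JW with JA:AW = 5:3 ⇒ A = (1/8, 3/4)
2·[VAJ] = -5/24, 2·[RWV] = 1
[VAJ]:[RWV] = -5/24:1 = -5/24

[VAJ]:[RWV] = -5/24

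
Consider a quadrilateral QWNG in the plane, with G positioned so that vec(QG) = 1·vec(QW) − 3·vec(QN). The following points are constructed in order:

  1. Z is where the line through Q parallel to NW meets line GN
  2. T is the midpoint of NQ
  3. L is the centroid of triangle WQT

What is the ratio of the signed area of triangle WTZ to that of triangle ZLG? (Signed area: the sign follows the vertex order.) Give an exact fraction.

[WTZ]:[ZLG] = -2

Choose coordinates Q = (0, 0), W = (1, 0), N = (0, 1), G = (1, -3).
1. Z is where the line through Q parallel to NW meets line GN ⇒ Z = (1/3, -1/3)
2. T is the midpoint of NQ ⇒ T = (0, 1/2)
3. L is the centroid of triangle WQT ⇒ L = (1/3, 1/6)
2·[WTZ] = 2/3, 2·[ZLG] = -1/3
[WTZ]:[ZLG] = 2/3:-1/3 = -2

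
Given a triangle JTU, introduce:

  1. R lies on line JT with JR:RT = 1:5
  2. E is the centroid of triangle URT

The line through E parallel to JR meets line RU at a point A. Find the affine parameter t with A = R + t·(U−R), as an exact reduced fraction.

t = 1/3

Assign J = (0, 0), T = (1, 0), U = (0, 1) — the answer is frame-independent, so this choice is without loss of generality.
1. R lies on line JT with JR:RT = 1:5 ⇒ R = (1/6, 0)
2. E is the centroid of triangle URT ⇒ E = (7/18, 1/3)
through E parallel to JR: direction (1/6, 0); meets RU at A = (1/9, 1/3)
A = R + t·(U−R) with t = 1/3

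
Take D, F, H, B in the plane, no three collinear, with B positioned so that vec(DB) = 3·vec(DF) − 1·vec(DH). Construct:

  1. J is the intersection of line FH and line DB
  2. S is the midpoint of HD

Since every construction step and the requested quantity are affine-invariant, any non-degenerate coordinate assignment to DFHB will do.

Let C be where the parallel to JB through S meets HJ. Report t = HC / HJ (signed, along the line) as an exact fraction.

t = 1/2

Assign D = (0, 0), F = (1, 0), H = (0, 1), B = (3, -1) — the answer is frame-independent, so this choice is without loss of generality.
1. J is the intersection of line FH and line DB ⇒ J = (3/2, -1/2)
2. S is the midpoint of HD ⇒ S = (0, 1/2)
through S parallel to JB: direction (3/2, -1/2); meets HJ at C = (3/4, 1/4)
C = H + t·(J−H) with t = 1/2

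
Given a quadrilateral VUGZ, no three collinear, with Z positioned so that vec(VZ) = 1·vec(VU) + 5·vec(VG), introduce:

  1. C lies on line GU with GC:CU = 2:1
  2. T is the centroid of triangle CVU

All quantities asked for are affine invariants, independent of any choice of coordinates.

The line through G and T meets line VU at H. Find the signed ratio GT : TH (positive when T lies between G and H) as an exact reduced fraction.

GT:TH = 8

Set V = (0, 0), U = (1, 0), G = (0, 1), Z = (1, 5); any affine frame gives the same invariant.
1. C lies on line GU with GC:CU = 2:1 ⇒ C = (2/3, 1/3)
2. T is the centroid of triangle CVU ⇒ T = (5/9, 1/9)
line GT meets VU at H = (5/8, 0)
T = G + t·(H−G) with t = 8/9, so GT:TH = 8/9:1/9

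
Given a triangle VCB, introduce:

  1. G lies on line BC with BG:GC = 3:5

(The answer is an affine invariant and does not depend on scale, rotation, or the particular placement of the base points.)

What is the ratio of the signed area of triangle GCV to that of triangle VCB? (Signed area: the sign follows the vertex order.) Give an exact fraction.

[GCV]:[VCB] = -5/8

Assign V = (0, 0), C = (1, 0), B = (0, 1) — the answer is frame-independent, so this choice is without loss of generality.
1. G lies on line BC with BG:GC = 3:5 ⇒ G = (3/8, 5/8)
2·[GCV] = -5/8, 2·[VCB] = 1
[GCV]:[VCB] = -5/8:1 = -5/8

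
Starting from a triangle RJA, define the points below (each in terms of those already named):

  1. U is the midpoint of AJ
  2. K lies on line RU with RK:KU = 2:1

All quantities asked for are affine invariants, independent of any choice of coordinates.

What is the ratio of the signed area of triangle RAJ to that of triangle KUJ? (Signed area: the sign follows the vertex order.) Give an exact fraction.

[RAJ]:[KUJ] = 6

Work in coordinates with R = (0, 0), J = (1, 0), A = (0, 1).
1. U is the midpoint of AJ ⇒ U = (1/2, 1/2)
2. K lies on line RU with RK:KU = 2:1 ⇒ K = (1/3, 1/3)
2·[RAJ] = -1, 2·[KUJ] = -1/6
[RAJ]:[KUJ] = -1:-1/6 = 6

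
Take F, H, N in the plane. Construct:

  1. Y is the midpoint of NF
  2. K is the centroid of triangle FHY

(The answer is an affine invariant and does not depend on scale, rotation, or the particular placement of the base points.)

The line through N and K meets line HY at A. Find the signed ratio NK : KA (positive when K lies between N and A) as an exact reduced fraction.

NK:KA = -4

Choose coordinates F = (0, 0), H = (1, 0), N = (0, 1).
1. Y is the midpoint of NF ⇒ Y = (0, 1/2)
2. K is the centroid of triangle FHY ⇒ K = (1/3, 1/6)
line NK meets HY at A = (1/4, 3/8)
K = N + t·(A−N) with t = 4/3, so NK:KA = 4/3:-1/3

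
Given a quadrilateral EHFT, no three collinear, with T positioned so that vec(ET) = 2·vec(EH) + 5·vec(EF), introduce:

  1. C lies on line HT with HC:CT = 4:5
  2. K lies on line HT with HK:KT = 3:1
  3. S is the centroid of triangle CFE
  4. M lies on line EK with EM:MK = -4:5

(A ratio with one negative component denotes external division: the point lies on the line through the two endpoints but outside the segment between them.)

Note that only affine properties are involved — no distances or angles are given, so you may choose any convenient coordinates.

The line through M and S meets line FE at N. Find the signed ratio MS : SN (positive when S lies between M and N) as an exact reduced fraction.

MS:SN = -202/13

Work in coordinates with E = (0, 0), H = (1, 0), F = (0, 1), T = (2, 5).
1. C lies on line HT with HC:CT = 4:5 ⇒ C = (13/9, 20/9)
2. K lies on line HT with HK:KT = 3:1 ⇒ K = (7/4, 15/4)
3. S is the centroid of triangle CFE ⇒ S = (13/27, 29/27)
4. M lies on line EK with EM:MK = -4:5 ⇒ M = (-7, -15)
line MS meets FE at N = (0, 4/101)
S = M + t·(N−M) with t = 202/189, so MS:SN = 202/189:-13/189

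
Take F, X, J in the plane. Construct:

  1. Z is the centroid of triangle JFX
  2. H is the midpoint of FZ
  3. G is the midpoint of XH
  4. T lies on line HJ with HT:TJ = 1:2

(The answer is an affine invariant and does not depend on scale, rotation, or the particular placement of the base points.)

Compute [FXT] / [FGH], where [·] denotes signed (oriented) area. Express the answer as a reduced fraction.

Set F = (0, 0), X = (1, 0), J = (0, 1); any affine frame gives the same invariant.
1. Z is the centroid of triangle JFX ⇒ Z = (1/3, 1/3)
2. H is the midpoint of FZ ⇒ H = (1/6, 1/6)
3. G is the midpoint of XH ⇒ G = (7/12, 1/12)
4. T lies on line HJ with HT:TJ = 1:2 ⇒ T = (1/9, 4/9)
2·[FXT] = 4/9, 2·[FGH] = 1/12
[FXT]:[FGH] = 4/9:1/12 = 16/3

[FXT]:[FGH] = 16/3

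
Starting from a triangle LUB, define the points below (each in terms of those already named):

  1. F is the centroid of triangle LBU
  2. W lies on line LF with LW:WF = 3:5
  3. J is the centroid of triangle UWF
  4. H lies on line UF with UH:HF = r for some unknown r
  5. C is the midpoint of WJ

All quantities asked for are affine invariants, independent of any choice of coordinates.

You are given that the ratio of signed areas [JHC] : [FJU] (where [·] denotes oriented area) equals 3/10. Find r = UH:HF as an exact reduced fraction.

Work in coordinates with L = (0, 0), U = (1, 0), B = (0, 1).
1. F is the centroid of triangle LBU ⇒ F = (1/3, 1/3)
2. W lies on line LF with LW:WF = 3:5 ⇒ W = (1/8, 1/8)
3. J is the centroid of triangle UWF ⇒ J = (35/72, 11/72)
4. With UH:HF = r, write λ = r/(r+1) so H = U + λ·(F−U); H is affine-linear in λ
5. C is the midpoint of WJ ⇒ C = (11/36, 5/36)
Every point depending on H is an affine combination of H and λ-independent points, so each such coordinate is linear in λ; the λ² term in each signed area is a multiple of (F−U)×(F−U) = 0, so 2·[JHC] and 2·[FJU] are each linear in λ. Evaluating at λ=0 and λ=1:
  2·[JHC] = 5/72·λ − 5/144,   2·[FJU] = 5/72
So [JHC]:[FJU] = (5/72·λ − 5/144) / (5/72). Setting this equal to 3/10:
  5/72·λ − 5/144 = 3/10·(5/72)  ⇒  λ = 4/5
Then r = λ/(1−λ) = (4/5)/(1/5) = 4. Check: with r = 4, H = (7/15, 4/15) and [JHC]:[FJU] = 3/10 as required.

r = 4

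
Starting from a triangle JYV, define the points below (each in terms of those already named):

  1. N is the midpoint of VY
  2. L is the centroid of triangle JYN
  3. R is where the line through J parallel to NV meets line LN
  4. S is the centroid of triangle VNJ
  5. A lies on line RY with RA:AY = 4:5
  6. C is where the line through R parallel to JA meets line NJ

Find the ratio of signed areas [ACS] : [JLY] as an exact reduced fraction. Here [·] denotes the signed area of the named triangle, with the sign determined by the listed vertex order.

Choose coordinates J = (0, 0), Y = (1, 0), V = (0, 1).
1. N is the midpoint of VY ⇒ N = (1/2, 1/2)
2. L is the centroid of triangle JYN ⇒ L = (1/2, 1/6)
3. R is where the line through J parallel to NV meets line LN ⇒ R = (1/2, -1/2)
4. S is the centroid of triangle VNJ ⇒ S = (1/6, 1/2)
5. A lies on line RY with RA:AY = 4:5 ⇒ A = (13/18, -5/18)
6. C is where the line through R parallel to JA meets line NJ ⇒ C = (-2/9, -2/9)
2·[ACS] = -19/27, 2·[JLY] = -1/6
[ACS]:[JLY] = -19/27:-1/6 = 38/9

[ACS]:[JLY] = 38/9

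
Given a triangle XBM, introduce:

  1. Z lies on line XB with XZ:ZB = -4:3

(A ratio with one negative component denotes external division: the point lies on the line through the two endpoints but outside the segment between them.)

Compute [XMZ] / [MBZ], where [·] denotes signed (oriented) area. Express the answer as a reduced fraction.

[XMZ]:[MBZ] = -4/3

Assign X = (0, 0), B = (1, 0), M = (0, 1) — the answer is frame-independent, so this choice is without loss of generality.
1. Z lies on line XB with XZ:ZB = -4:3 ⇒ Z = (4, 0)
2·[XMZ] = -4, 2·[MBZ] = 3
[XMZ]:[MBZ] = -4:3 = -4/3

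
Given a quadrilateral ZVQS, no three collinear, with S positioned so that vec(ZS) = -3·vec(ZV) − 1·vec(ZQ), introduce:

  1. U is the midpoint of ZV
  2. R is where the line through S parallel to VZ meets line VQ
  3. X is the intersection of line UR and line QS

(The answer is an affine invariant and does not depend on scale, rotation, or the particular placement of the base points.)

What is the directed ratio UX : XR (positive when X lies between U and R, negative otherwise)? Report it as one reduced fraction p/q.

Choose coordinates Z = (0, 0), V = (1, 0), Q = (0, 1), S = (-3, -1).
1. U is the midpoint of ZV ⇒ U = (1/2, 0)
2. R is where the line through S parallel to VZ meets line VQ ⇒ R = (2, -1)
3. X is the intersection of line UR and line QS ⇒ X = (-1/2, 2/3)
X = U + t·(R−U) with t = -2/3, so UX:XR = t:(1−t) = -2/3:5/3

UX:XR = -2/5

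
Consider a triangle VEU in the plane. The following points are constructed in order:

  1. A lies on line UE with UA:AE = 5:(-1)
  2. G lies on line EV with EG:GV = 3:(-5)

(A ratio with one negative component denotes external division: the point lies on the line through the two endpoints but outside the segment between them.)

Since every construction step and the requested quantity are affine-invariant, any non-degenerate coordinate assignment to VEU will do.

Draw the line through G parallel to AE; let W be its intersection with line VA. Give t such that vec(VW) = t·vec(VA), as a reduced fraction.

Set V = (0, 0), E = (1, 0), U = (0, 1); any affine frame gives the same invariant.
1. A lies on line UE with UA:AE = 5:(-1) ⇒ A = (5/4, -1/4)
2. G lies on line EV with EG:GV = 3:(-5) ⇒ G = (5/2, 0)
through G parallel to AE: direction (-1/4, 1/4); meets VA at W = (25/8, -5/8)
W = V + t·(A−V) with t = 5/2

t = 5/2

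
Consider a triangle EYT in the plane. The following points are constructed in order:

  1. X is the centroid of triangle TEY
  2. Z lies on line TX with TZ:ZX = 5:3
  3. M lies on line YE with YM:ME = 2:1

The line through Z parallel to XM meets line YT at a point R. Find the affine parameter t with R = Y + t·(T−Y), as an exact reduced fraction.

Assign E = (0, 0), Y = (1, 0), T = (0, 1) — the answer is frame-independent, so this choice is without loss of generality.
1. X is the centroid of triangle TEY ⇒ X = (1/3, 1/3)
2. Z lies on line TX with TZ:ZX = 5:3 ⇒ Z = (5/24, 7/12)
3. M lies on line YE with YM:ME = 2:1 ⇒ M = (1/3, 0)
through Z parallel to XM: direction (0, -1/3); meets YT at R = (5/24, 19/24)
R = Y + t·(T−Y) with t = 19/24

t = 19/24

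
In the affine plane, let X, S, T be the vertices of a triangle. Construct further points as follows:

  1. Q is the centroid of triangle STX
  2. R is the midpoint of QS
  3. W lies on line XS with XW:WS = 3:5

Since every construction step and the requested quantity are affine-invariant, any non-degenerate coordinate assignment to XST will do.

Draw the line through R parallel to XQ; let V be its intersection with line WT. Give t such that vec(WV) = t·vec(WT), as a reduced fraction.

t = -1/11

Work in coordinates with X = (0, 0), S = (1, 0), T = (0, 1).
1. Q is the centroid of triangle STX ⇒ Q = (1/3, 1/3)
2. R is the midpoint of QS ⇒ R = (2/3, 1/6)
3. W lies on line XS with XW:WS = 3:5 ⇒ W = (3/8, 0)
through R parallel to XQ: direction (1/3, 1/3); meets WT at V = (9/22, -1/11)
V = W + t·(T−W) with t = -1/11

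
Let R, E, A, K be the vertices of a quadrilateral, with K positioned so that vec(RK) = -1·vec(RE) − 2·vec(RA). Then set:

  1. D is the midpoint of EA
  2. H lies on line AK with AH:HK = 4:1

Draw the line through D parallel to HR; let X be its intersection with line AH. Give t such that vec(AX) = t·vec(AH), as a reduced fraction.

Choose coordinates R = (0, 0), E = (1, 0), A = (0, 1), K = (-1, -2).
1. D is the midpoint of EA ⇒ D = (1/2, 1/2)
2. H lies on line AK with AH:HK = 4:1 ⇒ H = (-4/5, -7/5)
through D parallel to HR: direction (4/5, 7/5); meets AH at X = (-11/10, -23/10)
X = A + t·(H−A) with t = 11/8

t = 11/8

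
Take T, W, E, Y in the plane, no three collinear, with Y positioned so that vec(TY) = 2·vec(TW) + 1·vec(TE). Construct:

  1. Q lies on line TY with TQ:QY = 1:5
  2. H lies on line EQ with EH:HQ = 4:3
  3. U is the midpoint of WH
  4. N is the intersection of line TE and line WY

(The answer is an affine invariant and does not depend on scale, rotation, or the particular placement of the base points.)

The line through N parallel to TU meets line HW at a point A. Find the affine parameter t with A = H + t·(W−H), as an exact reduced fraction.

Assign T = (0, 0), W = (1, 0), E = (0, 1), Y = (2, 1) — the answer is frame-independent, so this choice is without loss of generality.
1. Q lies on line TY with TQ:QY = 1:5 ⇒ Q = (1/3, 1/6)
2. H lies on line EQ with EH:HQ = 4:3 ⇒ H = (4/21, 11/21)
3. U is the midpoint of WH ⇒ U = (25/42, 11/42)
4. N is the intersection of line TE and line WY ⇒ N = (0, -1)
through N parallel to TU: direction (25/42, 11/42); meets HW at A = (50/33, -1/3)
A = H + t·(W−H) with t = 18/11

t = 18/11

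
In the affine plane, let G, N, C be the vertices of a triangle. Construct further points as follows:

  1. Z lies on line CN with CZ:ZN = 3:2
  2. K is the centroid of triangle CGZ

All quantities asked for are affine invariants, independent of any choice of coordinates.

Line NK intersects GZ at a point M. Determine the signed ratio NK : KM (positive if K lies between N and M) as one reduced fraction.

NK:KM = -3

Work in coordinates with G = (0, 0), N = (1, 0), C = (0, 1).
1. Z lies on line CN with CZ:ZN = 3:2 ⇒ Z = (3/5, 2/5)
2. K is the centroid of triangle CGZ ⇒ K = (1/5, 7/15)
line NK meets GZ at M = (7/15, 14/45)
K = N + t·(M−N) with t = 3/2, so NK:KM = 3/2:-1/2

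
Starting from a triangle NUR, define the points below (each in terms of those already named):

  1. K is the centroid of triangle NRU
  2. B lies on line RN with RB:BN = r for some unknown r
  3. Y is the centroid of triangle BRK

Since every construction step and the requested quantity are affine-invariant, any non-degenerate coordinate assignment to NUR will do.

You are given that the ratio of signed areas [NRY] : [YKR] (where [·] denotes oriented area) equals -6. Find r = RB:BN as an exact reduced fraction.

r = 1/5

Set N = (0, 0), U = (1, 0), R = (0, 1); any affine frame gives the same invariant.
1. K is the centroid of triangle NRU ⇒ K = (1/3, 1/3)
2. With RB:BN = r, write λ = r/(r+1) so B = R + λ·(N−R); B is affine-linear in λ
3. Y is the centroid of triangle BRK ⇒ Y is an affine combination of earlier points and hence also affine-linear in λ
Every point depending on B is an affine combination of B and λ-independent points, so each such coordinate is linear in λ; the λ² term in each signed area is a multiple of (N−R)×(N−R) = 0, so 2·[NRY] and 2·[YKR] are each linear in λ. Evaluating at λ=0 and λ=1:
  2·[NRY] = -1/9,   2·[YKR] = 1/9·λ
So [NRY]:[YKR] = (-1/9) / (1/9·λ). Setting this equal to -6:
  -1/9 = -6·(1/9·λ)  ⇒  λ = 1/6
Then r = λ/(1−λ) = (1/6)/(5/6) = 1/5. Check: with r = 1/5, B = (0, 5/6) and [NRY]:[YKR] = -6 as required.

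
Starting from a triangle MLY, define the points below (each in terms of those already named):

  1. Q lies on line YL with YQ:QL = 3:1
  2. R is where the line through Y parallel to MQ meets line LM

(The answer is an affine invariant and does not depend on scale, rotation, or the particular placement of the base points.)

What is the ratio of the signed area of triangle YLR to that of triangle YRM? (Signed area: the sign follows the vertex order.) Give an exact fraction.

Set M = (0, 0), L = (1, 0), Y = (0, 1); any affine frame gives the same invariant.
1. Q lies on line YL with YQ:QL = 3:1 ⇒ Q = (3/4, 1/4)
2. R is where the line through Y parallel to MQ meets line LM ⇒ R = (-3, 0)
2·[YLR] = -4, 2·[YRM] = 3
[YLR]:[YRM] = -4:3 = -4/3

[YLR]:[YRM] = -4/3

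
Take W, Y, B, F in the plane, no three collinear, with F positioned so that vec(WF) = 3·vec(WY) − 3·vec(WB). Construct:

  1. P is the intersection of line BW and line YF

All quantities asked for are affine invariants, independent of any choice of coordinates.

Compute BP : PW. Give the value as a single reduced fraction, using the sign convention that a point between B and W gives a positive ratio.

BP:PW = -1/3

Assign W = (0, 0), Y = (1, 0), B = (0, 1), F = (3, -3) — the answer is frame-independent, so this choice is without loss of generality.
1. P is the intersection of line BW and line YF ⇒ P = (0, 3/2)
P = B + t·(W−B) with t = -1/2, so BP:PW = t:(1−t) = -1/2:3/2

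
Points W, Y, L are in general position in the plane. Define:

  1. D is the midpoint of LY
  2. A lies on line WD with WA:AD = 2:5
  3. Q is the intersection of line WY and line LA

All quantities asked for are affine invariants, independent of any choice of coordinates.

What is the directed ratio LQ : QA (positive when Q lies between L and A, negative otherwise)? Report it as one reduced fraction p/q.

LQ:QA = -7

Work in coordinates with W = (0, 0), Y = (1, 0), L = (0, 1).
1. D is the midpoint of LY ⇒ D = (1/2, 1/2)
2. A lies on line WD with WA:AD = 2:5 ⇒ A = (1/7, 1/7)
3. Q is the intersection of line WY and line LA ⇒ Q = (1/6, 0)
Q = L + t·(A−L) with t = 7/6, so LQ:QA = t:(1−t) = 7/6:-1/6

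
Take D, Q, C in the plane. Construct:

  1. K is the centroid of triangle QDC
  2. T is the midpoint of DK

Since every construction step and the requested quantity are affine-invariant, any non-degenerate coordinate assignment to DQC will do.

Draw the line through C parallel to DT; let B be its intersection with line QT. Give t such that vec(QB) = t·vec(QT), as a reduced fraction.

Work in coordinates with D = (0, 0), Q = (1, 0), C = (0, 1).
1. K is the centroid of triangle QDC ⇒ K = (1/3, 1/3)
2. T is the midpoint of DK ⇒ T = (1/6, 1/6)
through C parallel to DT: direction (1/6, 1/6); meets QT at B = (-2/3, 1/3)
B = Q + t·(T−Q) with t = 2

t = 2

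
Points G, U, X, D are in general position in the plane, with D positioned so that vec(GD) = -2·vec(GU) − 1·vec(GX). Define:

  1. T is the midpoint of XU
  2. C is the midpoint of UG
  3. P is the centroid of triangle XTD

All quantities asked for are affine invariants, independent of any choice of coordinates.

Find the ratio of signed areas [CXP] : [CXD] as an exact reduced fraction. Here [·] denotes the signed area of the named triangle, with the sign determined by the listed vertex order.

[CXP]:[CXD] = 11/36

Assign G = (0, 0), U = (1, 0), X = (0, 1), D = (-2, -1) — the answer is frame-independent, so this choice is without loss of generality.
1. T is the midpoint of XU ⇒ T = (1/2, 1/2)
2. C is the midpoint of UG ⇒ C = (1/2, 0)
3. P is the centroid of triangle XTD ⇒ P = (-1/2, 1/6)
2·[CXP] = 11/12, 2·[CXD] = 3
[CXP]:[CXD] = 11/12:3 = 11/36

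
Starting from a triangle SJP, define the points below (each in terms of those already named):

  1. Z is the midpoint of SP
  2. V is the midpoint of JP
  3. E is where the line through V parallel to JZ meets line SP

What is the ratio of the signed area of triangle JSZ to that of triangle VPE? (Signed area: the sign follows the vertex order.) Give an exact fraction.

Assign S = (0, 0), J = (1, 0), P = (0, 1) — the answer is frame-independent, so this choice is without loss of generality.
1. Z is the midpoint of SP ⇒ Z = (0, 1/2)
2. V is the midpoint of JP ⇒ V = (1/2, 1/2)
3. E is where the line through V parallel to JZ meets line SP ⇒ E = (0, 3/4)
2·[JSZ] = -1/2, 2·[VPE] = 1/8
[JSZ]:[VPE] = -1/2:1/8 = -4

[JSZ]:[VPE] = -4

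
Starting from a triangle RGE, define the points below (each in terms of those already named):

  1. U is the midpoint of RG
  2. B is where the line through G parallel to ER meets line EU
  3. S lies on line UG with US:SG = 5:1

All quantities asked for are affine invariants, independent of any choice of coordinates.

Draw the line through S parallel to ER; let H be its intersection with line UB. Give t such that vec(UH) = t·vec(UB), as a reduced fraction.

Choose coordinates R = (0, 0), G = (1, 0), E = (0, 1).
1. U is the midpoint of RG ⇒ U = (1/2, 0)
2. B is where the line through G parallel to ER meets line EU ⇒ B = (1, -1)
3. S lies on line UG with US:SG = 5:1 ⇒ S = (11/12, 0)
through S parallel to ER: direction (0, -1); meets UB at H = (11/12, -5/6)
H = U + t·(B−U) with t = 5/6

t = 5/6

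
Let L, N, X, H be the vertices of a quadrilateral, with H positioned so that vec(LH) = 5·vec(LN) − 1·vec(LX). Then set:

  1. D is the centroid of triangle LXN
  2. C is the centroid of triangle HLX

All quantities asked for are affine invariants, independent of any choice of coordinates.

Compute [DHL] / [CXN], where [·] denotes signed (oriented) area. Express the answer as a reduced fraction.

[DHL]:[CXN] = -3

Set L = (0, 0), N = (1, 0), X = (0, 1), H = (5, -1); any affine frame gives the same invariant.
1. D is the centroid of triangle LXN ⇒ D = (1/3, 1/3)
2. C is the centroid of triangle HLX ⇒ C = (5/3, 0)
2·[DHL] = -2, 2·[CXN] = 2/3
[DHL]:[CXN] = -2:2/3 = -3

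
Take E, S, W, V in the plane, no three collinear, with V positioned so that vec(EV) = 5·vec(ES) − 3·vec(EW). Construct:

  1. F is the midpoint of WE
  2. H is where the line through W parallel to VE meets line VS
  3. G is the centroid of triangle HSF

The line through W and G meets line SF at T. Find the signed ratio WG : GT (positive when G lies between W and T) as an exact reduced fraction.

WG:GT = 5/4

Assign E = (0, 0), S = (1, 0), W = (0, 1), V = (5, -3) — the answer is frame-independent, so this choice is without loss of generality.
1. F is the midpoint of WE ⇒ F = (0, 1/2)
2. H is where the line through W parallel to VE meets line VS ⇒ H = (-5/3, 2)
3. G is the centroid of triangle HSF ⇒ G = (-2/9, 5/6)
line WG meets SF at T = (-2/5, 7/10)
G = W + t·(T−W) with t = 5/9, so WG:GT = 5/9:4/9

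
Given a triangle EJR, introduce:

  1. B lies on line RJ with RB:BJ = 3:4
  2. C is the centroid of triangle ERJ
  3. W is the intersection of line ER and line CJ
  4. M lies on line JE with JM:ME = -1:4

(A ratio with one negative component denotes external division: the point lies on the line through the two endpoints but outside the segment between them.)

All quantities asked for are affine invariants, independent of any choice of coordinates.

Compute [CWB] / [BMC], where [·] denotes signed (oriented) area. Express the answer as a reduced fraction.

Work in coordinates with E = (0, 0), J = (1, 0), R = (0, 1).
1. B lies on line RJ with RB:BJ = 3:4 ⇒ B = (3/7, 4/7)
2. C is the centroid of triangle ERJ ⇒ C = (1/3, 1/3)
3. W is the intersection of line ER and line CJ ⇒ W = (0, 1/2)
4. M lies on line JE with JM:ME = -1:4 ⇒ M = (4/3, 0)
2·[CWB] = -2/21, 2·[BMC] = -17/63
[CWB]:[BMC] = -2/21:-17/63 = 6/17

[CWB]:[BMC] = 6/17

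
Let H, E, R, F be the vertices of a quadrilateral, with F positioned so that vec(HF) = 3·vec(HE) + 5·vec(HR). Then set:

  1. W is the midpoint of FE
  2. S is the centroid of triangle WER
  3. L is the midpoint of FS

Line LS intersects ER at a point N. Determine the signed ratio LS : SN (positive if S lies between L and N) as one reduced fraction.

Choose coordinates H = (0, 0), E = (1, 0), R = (0, 1), F = (3, 5).
1. W is the midpoint of FE ⇒ W = (2, 5/2)
2. S is the centroid of triangle WER ⇒ S = (1, 7/6)
3. L is the midpoint of FS ⇒ L = (2, 37/12)
line LS meets ER at N = (3/5, 2/5)
S = L + t·(N−L) with t = 5/7, so LS:SN = 5/7:2/7

LS:SN = 5/2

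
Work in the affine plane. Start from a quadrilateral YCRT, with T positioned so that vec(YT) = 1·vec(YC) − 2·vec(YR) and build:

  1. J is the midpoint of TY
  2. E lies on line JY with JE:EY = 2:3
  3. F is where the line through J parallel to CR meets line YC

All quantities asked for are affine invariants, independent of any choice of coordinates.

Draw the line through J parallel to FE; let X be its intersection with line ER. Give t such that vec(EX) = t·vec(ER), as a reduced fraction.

Assign Y = (0, 0), C = (1, 0), R = (0, 1), T = (1, -2) — the answer is frame-independent, so this choice is without loss of generality.
1. J is the midpoint of TY ⇒ J = (1/2, -1)
2. E lies on line JY with JE:EY = 2:3 ⇒ E = (3/10, -3/5)
3. F is where the line through J parallel to CR meets line YC ⇒ F = (-1/2, 0)
through J parallel to FE: direction (4/5, -3/5); meets ER at X = (39/110, -49/55)
X = E + t·(R−E) with t = -2/11

t = -2/11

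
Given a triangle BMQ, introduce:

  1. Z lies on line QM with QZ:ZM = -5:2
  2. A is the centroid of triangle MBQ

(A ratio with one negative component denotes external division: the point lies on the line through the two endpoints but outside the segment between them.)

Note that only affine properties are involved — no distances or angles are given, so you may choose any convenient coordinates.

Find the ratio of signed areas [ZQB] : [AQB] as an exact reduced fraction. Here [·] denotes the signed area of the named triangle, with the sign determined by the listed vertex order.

[ZQB]:[AQB] = 5

Set B = (0, 0), M = (1, 0), Q = (0, 1); any affine frame gives the same invariant.
1. Z lies on line QM with QZ:ZM = -5:2 ⇒ Z = (5/3, -2/3)
2. A is the centroid of triangle MBQ ⇒ A = (1/3, 1/3)
2·[ZQB] = 5/3, 2·[AQB] = 1/3
[ZQB]:[AQB] = 5/3:1/3 = 5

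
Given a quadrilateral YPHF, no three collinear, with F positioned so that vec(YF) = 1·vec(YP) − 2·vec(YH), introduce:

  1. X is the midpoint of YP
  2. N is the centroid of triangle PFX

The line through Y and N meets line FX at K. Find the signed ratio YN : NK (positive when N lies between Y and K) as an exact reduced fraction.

Set Y = (0, 0), P = (1, 0), H = (0, 1), F = (1, -2); any affine frame gives the same invariant.
1. X is the midpoint of YP ⇒ X = (1/2, 0)
2. N is the centroid of triangle PFX ⇒ N = (5/6, -2/3)
line YN meets FX at K = (5/8, -1/2)
N = Y + t·(K−Y) with t = 4/3, so YN:NK = 4/3:-1/3

YN:NK = -4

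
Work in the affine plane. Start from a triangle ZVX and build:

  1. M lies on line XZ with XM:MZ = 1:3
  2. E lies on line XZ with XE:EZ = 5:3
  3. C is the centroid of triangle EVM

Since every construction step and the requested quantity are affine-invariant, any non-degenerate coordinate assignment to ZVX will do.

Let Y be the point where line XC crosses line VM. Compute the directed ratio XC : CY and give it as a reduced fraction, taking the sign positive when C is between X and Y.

XC:CY = -3

Assign Z = (0, 0), V = (1, 0), X = (0, 1) — the answer is frame-independent, so this choice is without loss of generality.
1. M lies on line XZ with XM:MZ = 1:3 ⇒ M = (0, 3/4)
2. E lies on line XZ with XE:EZ = 5:3 ⇒ E = (0, 3/8)
3. C is the centroid of triangle EVM ⇒ C = (1/3, 3/8)
line XC meets VM at Y = (2/9, 7/12)
C = X + t·(Y−X) with t = 3/2, so XC:CY = 3/2:-1/2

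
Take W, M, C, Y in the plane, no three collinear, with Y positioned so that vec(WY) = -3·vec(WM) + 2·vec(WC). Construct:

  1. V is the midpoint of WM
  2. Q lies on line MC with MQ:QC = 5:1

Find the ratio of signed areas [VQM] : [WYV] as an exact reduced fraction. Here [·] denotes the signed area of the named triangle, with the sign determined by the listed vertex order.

Work in coordinates with W = (0, 0), M = (1, 0), C = (0, 1), Y = (-3, 2).
1. V is the midpoint of WM ⇒ V = (1/2, 0)
2. Q lies on line MC with MQ:QC = 5:1 ⇒ Q = (1/6, 5/6)
2·[VQM] = -5/12, 2·[WYV] = -1
[VQM]:[WYV] = -5/12:-1 = 5/12

[VQM]:[WYV] = 5/12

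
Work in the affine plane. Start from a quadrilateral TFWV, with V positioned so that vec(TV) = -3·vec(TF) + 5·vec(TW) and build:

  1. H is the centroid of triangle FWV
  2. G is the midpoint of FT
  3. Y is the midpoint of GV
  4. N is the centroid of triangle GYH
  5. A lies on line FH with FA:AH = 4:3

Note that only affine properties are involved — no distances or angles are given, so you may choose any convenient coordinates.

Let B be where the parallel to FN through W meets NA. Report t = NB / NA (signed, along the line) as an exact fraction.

Assign T = (0, 0), F = (1, 0), W = (0, 1), V = (-3, 5) — the answer is frame-independent, so this choice is without loss of generality.
1. H is the centroid of triangle FWV ⇒ H = (-2/3, 2)
2. G is the midpoint of FT ⇒ G = (1/2, 0)
3. Y is the midpoint of GV ⇒ Y = (-5/4, 5/2)
4. N is the centroid of triangle GYH ⇒ N = (-17/36, 3/2)
5. A lies on line FH with FA:AH = 4:3 ⇒ A = (1/21, 8/7)
through W parallel to FN: direction (-53/36, 3/2); meets NA at B = (-1219/2304, 197/128)
B = N + t·(A−N) with t = -7/64

t = -7/64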